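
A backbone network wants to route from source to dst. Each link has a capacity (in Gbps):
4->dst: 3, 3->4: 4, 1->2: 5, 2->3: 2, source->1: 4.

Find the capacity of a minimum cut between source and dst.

Max flow = 2 (via 1 augmenting path).
In the residual at optimum, the set reachable from source is {1, 2, source}.
Cut edges: 2->3 (cap 2). Sum = 2.

2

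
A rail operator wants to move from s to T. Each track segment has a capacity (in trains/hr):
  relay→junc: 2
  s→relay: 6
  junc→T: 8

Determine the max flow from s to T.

Augment s→relay→junc→T: bottleneck 2. Total 2.
No augmenting path remains in the residual graph.

2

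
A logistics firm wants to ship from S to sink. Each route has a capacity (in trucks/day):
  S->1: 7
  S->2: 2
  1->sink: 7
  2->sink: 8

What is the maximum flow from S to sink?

Augment S->2->sink: bottleneck 2. Total 2.
Augment S->1->sink: bottleneck 7. Total 9.
No augmenting path remains in the residual graph.

9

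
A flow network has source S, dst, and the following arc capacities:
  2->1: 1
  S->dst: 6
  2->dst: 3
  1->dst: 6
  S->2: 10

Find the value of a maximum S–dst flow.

10

Augment S->dst: bottleneck 6. Total 6.
Augment S->2->dst: bottleneck 3. Total 9.
Augment S->2->1->dst: bottleneck 1. Total 10.
No augmenting path remains in the residual graph.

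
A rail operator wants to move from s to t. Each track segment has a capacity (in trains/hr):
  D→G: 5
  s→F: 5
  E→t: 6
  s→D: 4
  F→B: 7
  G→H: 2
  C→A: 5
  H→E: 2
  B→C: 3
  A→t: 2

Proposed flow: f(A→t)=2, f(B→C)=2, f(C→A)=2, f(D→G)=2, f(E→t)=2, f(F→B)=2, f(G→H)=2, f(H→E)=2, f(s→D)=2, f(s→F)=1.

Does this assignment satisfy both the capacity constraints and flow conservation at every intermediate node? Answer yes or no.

No

Conservation fails at F: inflow 1 ≠ outflow 2.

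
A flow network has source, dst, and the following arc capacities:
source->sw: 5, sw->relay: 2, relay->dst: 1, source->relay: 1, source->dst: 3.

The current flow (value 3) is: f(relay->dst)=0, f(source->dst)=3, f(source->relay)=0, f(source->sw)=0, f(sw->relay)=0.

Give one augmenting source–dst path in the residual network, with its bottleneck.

source->relay->dst, bottleneck 1

Residual along source->relay->dst: source->relay: 1, relay->dst: 1.
Bottleneck = min = 1.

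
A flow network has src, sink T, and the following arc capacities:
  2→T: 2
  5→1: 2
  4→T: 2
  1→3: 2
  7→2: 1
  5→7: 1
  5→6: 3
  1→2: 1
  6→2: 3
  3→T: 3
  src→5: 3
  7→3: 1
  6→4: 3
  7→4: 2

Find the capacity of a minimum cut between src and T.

Max flow = 3 (via 2 augmenting paths).
In the residual at optimum, the set reachable from src is {src}.
Cut edges: src→5 (cap 3). Sum = 3.

3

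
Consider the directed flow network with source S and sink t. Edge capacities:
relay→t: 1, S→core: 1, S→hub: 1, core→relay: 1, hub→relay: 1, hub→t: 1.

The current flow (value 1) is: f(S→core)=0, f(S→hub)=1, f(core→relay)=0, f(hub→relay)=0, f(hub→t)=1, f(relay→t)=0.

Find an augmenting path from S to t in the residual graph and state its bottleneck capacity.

S→core→relay→t, bottleneck 1

Residual along S→core→relay→t: S→core: 1, core→relay: 1, relay→t: 1.
Bottleneck = min = 1.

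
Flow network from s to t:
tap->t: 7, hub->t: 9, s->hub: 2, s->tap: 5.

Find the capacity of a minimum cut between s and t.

Max flow = 7 (via 2 augmenting paths).
In the residual at optimum, the set reachable from s is {s}.
Cut edges: s->tap (cap 5), s->hub (cap 2). Sum = 7.

7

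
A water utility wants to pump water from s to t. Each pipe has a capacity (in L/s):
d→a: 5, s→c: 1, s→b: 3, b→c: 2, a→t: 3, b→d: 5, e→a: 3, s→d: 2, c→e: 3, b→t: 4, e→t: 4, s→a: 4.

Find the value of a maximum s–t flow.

7

Augment s→b→t: bottleneck 3. Total 3.
Augment s→a→t: bottleneck 3. Total 6.
Augment s→c→e→t: bottleneck 1. Total 7.
No augmenting path remains in the residual graph.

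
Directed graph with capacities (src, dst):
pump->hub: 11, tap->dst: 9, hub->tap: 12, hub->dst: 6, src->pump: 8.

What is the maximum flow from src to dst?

Augment src->pump->hub->dst: bottleneck 6. Total 6.
Augment src->pump->hub->tap->dst: bottleneck 2. Total 8.
No augmenting path remains in the residual graph.

8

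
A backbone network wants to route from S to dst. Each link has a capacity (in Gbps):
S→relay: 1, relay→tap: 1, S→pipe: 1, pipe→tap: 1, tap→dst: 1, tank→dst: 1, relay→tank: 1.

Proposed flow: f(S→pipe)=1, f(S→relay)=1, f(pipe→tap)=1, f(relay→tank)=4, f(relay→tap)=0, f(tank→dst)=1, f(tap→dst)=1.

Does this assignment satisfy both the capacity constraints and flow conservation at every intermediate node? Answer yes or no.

Capacity violated on relay→tank: flow 4 > capacity 1.

No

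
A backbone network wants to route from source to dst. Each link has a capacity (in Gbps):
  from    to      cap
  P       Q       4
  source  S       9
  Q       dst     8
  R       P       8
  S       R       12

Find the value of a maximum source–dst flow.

Augment source->S->R->P->Q->dst: bottleneck 4. Total 4.
No augmenting path remains in the residual graph.

4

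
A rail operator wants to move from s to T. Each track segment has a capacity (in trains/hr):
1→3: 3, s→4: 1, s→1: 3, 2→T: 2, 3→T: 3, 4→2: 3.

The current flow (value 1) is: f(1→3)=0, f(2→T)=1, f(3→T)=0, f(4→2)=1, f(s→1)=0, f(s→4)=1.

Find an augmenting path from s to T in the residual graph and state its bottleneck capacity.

s→1→3→T, bottleneck 3

Residual along s→1→3→T: s→1: 3, 1→3: 3, 3→T: 3.
Bottleneck = min = 3.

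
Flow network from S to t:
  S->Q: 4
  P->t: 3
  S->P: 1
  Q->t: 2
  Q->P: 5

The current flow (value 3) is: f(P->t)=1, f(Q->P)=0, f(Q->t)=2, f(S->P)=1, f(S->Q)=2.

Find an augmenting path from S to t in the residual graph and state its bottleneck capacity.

S->Q->P->t, bottleneck 2

Residual along S->Q->P->t: S->Q: 2, Q->P: 5, P->t: 2.
Bottleneck = min = 2.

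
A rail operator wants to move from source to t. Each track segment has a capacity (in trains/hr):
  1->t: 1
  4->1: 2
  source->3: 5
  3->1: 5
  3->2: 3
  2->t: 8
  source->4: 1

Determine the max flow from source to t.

4

Augment source->4->1->t: bottleneck 1. Total 1.
Augment source->3->2->t: bottleneck 3. Total 4.
No augmenting path remains in the residual graph.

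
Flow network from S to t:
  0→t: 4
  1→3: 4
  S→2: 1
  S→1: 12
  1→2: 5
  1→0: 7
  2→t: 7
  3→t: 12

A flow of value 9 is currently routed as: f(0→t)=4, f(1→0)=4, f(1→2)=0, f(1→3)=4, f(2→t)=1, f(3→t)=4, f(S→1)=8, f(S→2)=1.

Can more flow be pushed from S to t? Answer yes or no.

Residual path S→1→2→t has bottleneck 4 > 0.
Pushing 4 along it raises the flow to 13, so the given flow is not maximum.

Yes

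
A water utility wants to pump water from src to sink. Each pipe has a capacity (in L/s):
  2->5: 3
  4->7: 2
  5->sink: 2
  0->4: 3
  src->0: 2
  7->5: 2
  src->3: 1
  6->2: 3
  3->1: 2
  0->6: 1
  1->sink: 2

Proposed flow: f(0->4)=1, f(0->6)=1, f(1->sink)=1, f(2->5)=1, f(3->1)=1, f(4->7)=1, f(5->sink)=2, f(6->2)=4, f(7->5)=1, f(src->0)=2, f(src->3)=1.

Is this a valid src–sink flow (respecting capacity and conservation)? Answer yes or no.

No

Capacity violated on 6->2: flow 4 > capacity 3.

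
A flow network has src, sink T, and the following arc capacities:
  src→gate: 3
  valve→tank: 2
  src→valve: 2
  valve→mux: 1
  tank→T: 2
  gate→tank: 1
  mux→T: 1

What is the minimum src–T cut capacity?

3

Max flow = 3 (via 3 augmenting paths).
In the residual at optimum, the set reachable from src is {gate, src}.
Cut edges: src→valve (cap 2), gate→tank (cap 1). Sum = 3.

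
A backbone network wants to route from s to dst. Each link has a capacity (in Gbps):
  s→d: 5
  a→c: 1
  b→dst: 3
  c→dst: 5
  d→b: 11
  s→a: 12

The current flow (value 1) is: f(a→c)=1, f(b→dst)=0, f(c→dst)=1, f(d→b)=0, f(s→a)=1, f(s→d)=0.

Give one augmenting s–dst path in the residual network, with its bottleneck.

s→d→b→dst, bottleneck 3

Residual along s→d→b→dst: s→d: 5, d→b: 11, b→dst: 3.
Bottleneck = min = 3.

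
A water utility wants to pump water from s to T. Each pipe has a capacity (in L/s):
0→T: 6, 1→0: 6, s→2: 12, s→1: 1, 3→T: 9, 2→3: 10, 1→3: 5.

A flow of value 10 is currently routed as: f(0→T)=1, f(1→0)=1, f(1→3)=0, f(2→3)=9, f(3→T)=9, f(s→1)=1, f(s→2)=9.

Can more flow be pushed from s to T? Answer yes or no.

Residual reachable from s: {2, 3, s}; T is not reachable.
Saturated cut: s→1, 3→T with total capacity 10 = current flow value. Flow is maximum.

No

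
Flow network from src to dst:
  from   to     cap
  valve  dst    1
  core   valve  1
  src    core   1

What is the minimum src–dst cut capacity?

Max flow = 1 (via 1 augmenting path).
In the residual at optimum, the set reachable from src is {src}.
Cut edges: src->core (cap 1). Sum = 1.

1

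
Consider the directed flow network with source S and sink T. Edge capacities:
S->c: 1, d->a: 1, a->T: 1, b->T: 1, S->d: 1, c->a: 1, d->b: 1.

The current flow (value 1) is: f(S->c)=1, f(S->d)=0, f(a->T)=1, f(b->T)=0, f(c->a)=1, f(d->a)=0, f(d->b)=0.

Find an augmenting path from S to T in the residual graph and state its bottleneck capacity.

Residual along S->d->b->T: S->d: 1, d->b: 1, b->T: 1.
Bottleneck = min = 1.

S->d->b->T, bottleneck 1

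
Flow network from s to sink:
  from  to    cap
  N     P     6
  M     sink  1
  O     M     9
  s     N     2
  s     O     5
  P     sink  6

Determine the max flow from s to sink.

Augment s->O->M->sink: bottleneck 1. Total 1.
Augment s->N->P->sink: bottleneck 2. Total 3.
No augmenting path remains in the residual graph.

3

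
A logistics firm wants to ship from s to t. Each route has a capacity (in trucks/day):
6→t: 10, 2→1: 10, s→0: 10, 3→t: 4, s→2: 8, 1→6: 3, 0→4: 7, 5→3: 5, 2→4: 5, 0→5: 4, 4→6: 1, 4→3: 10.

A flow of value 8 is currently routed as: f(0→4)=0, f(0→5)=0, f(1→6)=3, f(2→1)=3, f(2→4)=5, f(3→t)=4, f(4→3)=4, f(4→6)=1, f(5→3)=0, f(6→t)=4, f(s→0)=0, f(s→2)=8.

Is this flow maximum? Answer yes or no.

Residual reachable from s: {0, 1, 2, 3, 4, 5, s}; t is not reachable.
Saturated cut: 1→6, 4→6, 3→t with total capacity 8 = current flow value. Flow is maximum.

Yes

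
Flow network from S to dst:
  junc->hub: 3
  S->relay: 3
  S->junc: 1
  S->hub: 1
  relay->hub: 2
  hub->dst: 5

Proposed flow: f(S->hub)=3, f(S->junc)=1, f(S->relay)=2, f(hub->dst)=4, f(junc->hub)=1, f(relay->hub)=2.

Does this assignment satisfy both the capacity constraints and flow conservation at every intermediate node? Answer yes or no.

No

Capacity violated on S->hub: flow 3 > capacity 1.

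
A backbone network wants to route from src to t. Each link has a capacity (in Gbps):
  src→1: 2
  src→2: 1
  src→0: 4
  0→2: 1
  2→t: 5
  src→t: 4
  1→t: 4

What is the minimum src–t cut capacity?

8

Max flow = 8 (via 4 augmenting paths).
In the residual at optimum, the set reachable from src is {0, src}.
Cut edges: src→1 (cap 2), src→2 (cap 1), src→t (cap 4), 0→2 (cap 1). Sum = 8.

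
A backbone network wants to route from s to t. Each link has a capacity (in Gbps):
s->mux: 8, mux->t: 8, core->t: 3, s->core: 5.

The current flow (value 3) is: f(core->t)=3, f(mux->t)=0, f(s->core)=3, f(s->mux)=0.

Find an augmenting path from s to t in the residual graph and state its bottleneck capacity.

s->mux->t, bottleneck 8

Residual along s->mux->t: s->mux: 8, mux->t: 8.
Bottleneck = min = 8.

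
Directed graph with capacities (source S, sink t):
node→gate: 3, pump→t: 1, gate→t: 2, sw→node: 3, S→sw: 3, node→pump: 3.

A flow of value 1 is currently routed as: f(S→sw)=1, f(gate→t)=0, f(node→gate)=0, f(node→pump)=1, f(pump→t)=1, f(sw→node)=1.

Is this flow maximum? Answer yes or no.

No

Residual path S→sw→node→gate→t has bottleneck 2 > 0.
Pushing 2 along it raises the flow to 3, so the given flow is not maximum.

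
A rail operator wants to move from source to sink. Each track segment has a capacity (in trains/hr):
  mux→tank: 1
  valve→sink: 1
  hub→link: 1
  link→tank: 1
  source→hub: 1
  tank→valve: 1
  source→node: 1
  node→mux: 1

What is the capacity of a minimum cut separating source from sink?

1

Max flow = 1 (via 1 augmenting path).
In the residual at optimum, the set reachable from source is {hub, link, mux, node, source, tank}.
Cut edges: tank→valve (cap 1). Sum = 1.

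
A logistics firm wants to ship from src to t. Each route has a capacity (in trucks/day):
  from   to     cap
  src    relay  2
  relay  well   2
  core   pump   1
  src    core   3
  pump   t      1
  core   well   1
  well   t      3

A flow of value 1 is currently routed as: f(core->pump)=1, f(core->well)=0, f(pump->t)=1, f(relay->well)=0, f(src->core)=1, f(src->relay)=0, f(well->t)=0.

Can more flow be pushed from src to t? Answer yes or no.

Yes

Residual path src->core->well->t has bottleneck 1 > 0.
Pushing 1 along it raises the flow to 2, so the given flow is not maximum.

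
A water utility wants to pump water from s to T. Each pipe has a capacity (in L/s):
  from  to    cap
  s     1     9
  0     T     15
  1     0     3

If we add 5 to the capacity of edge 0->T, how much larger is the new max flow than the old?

Original max flow = 3.
Edge 0->T does not cross the min cut (source side {1, s}), so extra capacity there cannot help.
New max flow = 3. Increase = 0.

0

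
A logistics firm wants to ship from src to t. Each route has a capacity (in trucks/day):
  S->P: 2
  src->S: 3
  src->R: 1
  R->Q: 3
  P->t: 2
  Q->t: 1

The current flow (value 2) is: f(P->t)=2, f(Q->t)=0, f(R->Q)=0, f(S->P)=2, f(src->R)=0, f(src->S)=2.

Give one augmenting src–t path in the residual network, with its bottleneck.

Residual along src->R->Q->t: src->R: 1, R->Q: 3, Q->t: 1.
Bottleneck = min = 1.

src->R->Q->t, bottleneck 1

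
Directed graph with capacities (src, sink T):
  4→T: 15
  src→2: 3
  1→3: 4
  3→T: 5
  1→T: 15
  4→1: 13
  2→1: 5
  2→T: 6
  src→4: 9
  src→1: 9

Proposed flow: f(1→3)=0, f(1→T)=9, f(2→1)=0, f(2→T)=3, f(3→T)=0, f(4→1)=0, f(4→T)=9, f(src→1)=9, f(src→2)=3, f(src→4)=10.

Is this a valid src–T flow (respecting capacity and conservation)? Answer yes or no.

No

Capacity violated on src→4: flow 10 > capacity 9.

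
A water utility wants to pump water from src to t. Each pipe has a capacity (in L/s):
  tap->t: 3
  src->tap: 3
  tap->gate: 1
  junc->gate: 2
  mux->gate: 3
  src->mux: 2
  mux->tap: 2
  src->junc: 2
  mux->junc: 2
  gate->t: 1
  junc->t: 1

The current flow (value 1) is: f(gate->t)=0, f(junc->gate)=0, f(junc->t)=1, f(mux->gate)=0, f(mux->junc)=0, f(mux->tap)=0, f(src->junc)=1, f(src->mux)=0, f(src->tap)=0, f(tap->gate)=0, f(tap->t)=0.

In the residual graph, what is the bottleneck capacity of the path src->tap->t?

Residual capacities along the path: src->tap: 3, tap->t: 3.
Minimum is 3.

3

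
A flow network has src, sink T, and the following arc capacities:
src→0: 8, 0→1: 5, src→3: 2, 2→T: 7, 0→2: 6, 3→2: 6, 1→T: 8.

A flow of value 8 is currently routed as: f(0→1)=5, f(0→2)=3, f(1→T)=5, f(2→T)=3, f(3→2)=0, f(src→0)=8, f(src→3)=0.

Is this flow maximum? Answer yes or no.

No

Residual path src→3→2→T has bottleneck 2 > 0.
Pushing 2 along it raises the flow to 10, so the given flow is not maximum.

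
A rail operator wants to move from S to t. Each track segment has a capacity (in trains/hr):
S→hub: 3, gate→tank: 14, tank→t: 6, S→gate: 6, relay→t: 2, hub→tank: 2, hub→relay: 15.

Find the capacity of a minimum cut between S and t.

Max flow = 8 (via 2 augmenting paths).
In the residual at optimum, the set reachable from S is {S, gate, hub, relay, tank}.
Cut edges: tank→t (cap 6), relay→t (cap 2). Sum = 8.

8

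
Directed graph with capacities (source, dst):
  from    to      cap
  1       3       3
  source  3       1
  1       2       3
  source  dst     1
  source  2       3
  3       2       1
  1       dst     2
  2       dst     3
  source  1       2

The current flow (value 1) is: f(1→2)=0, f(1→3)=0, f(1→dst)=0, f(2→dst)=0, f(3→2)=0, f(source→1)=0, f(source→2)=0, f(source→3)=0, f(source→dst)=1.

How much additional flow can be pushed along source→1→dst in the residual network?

2

Residual capacities along the path: source→1: 2, 1→dst: 2.
Minimum is 2.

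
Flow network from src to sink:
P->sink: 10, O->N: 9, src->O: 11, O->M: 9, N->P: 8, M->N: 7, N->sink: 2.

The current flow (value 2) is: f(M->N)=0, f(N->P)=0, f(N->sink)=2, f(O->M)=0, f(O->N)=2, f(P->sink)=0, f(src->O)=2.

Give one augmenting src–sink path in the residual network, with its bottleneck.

src->O->N->P->sink, bottleneck 7

Residual along src->O->N->P->sink: src->O: 9, O->N: 7, N->P: 8, P->sink: 10.
Bottleneck = min = 7.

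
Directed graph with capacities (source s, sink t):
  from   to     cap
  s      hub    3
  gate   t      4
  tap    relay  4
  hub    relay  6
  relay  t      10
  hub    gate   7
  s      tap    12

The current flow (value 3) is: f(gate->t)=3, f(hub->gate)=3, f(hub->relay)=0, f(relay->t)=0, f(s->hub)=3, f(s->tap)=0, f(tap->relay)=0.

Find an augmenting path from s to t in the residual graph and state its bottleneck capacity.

s->tap->relay->t, bottleneck 4

Residual along s->tap->relay->t: s->tap: 12, tap->relay: 4, relay->t: 10.
Bottleneck = min = 4.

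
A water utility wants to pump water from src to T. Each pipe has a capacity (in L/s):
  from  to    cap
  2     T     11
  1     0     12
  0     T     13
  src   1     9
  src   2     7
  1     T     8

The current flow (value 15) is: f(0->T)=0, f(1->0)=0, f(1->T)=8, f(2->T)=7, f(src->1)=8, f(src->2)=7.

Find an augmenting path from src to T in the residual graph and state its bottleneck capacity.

Residual along src->1->0->T: src->1: 1, 1->0: 12, 0->T: 13.
Bottleneck = min = 1.

src->1->0->T, bottleneck 1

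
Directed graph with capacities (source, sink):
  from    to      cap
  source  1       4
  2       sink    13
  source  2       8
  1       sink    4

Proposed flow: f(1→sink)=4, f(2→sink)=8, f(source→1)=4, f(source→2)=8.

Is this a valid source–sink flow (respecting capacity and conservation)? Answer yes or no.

Yes

Every edge has 0 ≤ f(e) ≤ cap(e).
At each intermediate node, inflow equals outflow.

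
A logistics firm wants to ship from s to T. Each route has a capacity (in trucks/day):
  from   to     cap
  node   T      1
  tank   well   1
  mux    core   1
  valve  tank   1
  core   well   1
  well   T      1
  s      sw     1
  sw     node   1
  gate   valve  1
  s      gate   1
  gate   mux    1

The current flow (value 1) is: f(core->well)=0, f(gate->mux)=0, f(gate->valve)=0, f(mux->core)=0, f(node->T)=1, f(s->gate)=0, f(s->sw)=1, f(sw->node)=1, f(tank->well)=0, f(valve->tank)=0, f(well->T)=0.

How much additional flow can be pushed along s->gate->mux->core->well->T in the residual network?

1

Residual capacities along the path: s->gate: 1, gate->mux: 1, mux->core: 1, core->well: 1, well->T: 1.
Minimum is 1.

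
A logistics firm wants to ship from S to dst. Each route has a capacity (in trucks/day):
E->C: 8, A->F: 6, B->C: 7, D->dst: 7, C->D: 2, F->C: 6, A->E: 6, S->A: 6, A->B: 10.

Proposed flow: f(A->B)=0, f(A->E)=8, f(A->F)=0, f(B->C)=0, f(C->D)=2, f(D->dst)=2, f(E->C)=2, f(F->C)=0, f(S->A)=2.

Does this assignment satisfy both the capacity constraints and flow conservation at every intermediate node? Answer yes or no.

Capacity violated on A->E: flow 8 > capacity 6.

No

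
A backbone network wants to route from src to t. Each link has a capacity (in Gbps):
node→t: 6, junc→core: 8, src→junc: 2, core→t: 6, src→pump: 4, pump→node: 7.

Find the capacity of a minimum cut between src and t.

Max flow = 6 (via 2 augmenting paths).
In the residual at optimum, the set reachable from src is {src}.
Cut edges: src→pump (cap 4), src→junc (cap 2). Sum = 6.

6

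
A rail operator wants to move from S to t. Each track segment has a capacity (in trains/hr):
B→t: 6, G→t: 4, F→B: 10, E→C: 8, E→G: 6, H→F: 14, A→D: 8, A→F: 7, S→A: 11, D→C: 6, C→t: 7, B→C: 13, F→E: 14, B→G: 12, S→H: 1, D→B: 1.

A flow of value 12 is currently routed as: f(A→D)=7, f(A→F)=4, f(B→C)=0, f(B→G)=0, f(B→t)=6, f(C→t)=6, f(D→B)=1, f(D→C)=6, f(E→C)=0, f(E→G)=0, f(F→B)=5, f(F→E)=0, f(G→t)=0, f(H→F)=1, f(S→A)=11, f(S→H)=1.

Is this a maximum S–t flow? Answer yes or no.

Residual reachable from S: {S}; t is not reachable.
Saturated cut: S→A, S→H with total capacity 12 = current flow value. Flow is maximum.

Yes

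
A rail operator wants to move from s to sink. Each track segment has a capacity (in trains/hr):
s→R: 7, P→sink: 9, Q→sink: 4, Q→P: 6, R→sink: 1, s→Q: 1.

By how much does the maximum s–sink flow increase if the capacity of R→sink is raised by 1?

Original max flow = 2.
After raising cap(R→sink), augmenting paths through that edge carry 1 more unit.
New max flow = 3. Increase = 1.

1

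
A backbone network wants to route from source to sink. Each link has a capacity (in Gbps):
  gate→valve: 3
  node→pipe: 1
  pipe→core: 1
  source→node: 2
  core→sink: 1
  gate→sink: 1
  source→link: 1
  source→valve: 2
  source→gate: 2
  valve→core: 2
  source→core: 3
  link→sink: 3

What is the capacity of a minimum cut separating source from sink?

Max flow = 3 (via 3 augmenting paths).
In the residual at optimum, the set reachable from source is {core, gate, node, pipe, source, valve}.
Cut edges: source→link (cap 1), gate→sink (cap 1), core→sink (cap 1). Sum = 3.

3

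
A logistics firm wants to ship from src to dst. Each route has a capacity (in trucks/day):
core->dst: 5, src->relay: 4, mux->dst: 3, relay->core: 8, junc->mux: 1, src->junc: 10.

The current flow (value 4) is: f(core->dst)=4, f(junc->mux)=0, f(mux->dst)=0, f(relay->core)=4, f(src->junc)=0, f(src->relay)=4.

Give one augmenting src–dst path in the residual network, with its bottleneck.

Residual along src->junc->mux->dst: src->junc: 10, junc->mux: 1, mux->dst: 3.
Bottleneck = min = 1.

src->junc->mux->dst, bottleneck 1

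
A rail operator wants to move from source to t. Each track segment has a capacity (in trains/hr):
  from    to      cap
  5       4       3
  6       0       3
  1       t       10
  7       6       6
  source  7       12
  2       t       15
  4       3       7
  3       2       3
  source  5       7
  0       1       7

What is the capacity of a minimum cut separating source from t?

6

Max flow = 6 (via 2 augmenting paths).
In the residual at optimum, the set reachable from source is {5, 6, 7, source}.
Cut edges: 5->4 (cap 3), 6->0 (cap 3). Sum = 6.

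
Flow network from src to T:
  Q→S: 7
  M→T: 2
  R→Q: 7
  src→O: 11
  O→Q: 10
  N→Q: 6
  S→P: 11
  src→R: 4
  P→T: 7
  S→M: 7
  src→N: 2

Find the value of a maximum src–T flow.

Augment src→R→Q→S→M→T: bottleneck 2. Total 2.
Augment src→R→Q→S→P→T: bottleneck 2. Total 4.
Augment src→N→Q→S→P→T: bottleneck 2. Total 6.
Augment src→O→Q→S→P→T: bottleneck 1. Total 7.
No augmenting path remains in the residual graph.

7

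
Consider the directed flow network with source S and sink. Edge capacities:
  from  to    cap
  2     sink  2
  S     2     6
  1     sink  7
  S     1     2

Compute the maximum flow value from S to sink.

Augment S->2->sink: bottleneck 2. Total 2.
Augment S->1->sink: bottleneck 2. Total 4.
No augmenting path remains in the residual graph.

4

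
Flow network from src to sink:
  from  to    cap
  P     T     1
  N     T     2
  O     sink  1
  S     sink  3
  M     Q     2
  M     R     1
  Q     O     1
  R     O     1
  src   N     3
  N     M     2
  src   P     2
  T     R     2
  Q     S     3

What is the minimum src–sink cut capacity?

3

Max flow = 3 (via 2 augmenting paths).
In the residual at optimum, the set reachable from src is {N, P, R, T, src}.
Cut edges: N->M (cap 2), R->O (cap 1). Sum = 3.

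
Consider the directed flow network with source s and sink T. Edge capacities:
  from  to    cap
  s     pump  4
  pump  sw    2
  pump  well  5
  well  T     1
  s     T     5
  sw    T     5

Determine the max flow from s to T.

8

Augment s→T: bottleneck 5. Total 5.
Augment s→pump→well→T: bottleneck 1. Total 6.
Augment s→pump→sw→T: bottleneck 2. Total 8.
No augmenting path remains in the residual graph.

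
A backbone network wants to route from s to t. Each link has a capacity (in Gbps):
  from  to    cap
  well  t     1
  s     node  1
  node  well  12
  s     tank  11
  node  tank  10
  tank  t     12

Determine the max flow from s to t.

Augment s->tank->t: bottleneck 11. Total 11.
Augment s->node->tank->t: bottleneck 1. Total 12.
No augmenting path remains in the residual graph.

12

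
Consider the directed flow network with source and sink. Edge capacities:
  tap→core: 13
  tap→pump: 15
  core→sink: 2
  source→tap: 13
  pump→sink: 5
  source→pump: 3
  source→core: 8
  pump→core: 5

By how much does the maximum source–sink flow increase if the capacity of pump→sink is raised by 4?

Original max flow = 7.
After raising cap(pump→sink), augmenting paths through that edge carry 4 more units.
New max flow = 11. Increase = 4.

4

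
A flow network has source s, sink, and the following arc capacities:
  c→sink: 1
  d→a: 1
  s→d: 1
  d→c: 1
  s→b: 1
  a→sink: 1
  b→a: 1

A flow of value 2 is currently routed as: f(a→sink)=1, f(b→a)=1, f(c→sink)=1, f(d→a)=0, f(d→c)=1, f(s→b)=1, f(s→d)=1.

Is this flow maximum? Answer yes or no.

Yes

Residual reachable from s: {s}; sink is not reachable.
Saturated cut: s→d, s→b with total capacity 2 = current flow value. Flow is maximum.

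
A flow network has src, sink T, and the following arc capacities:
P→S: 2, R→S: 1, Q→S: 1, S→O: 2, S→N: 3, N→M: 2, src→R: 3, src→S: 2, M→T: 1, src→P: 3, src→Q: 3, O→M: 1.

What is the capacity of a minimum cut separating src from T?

Max flow = 1 (via 1 augmenting path).
In the residual at optimum, the set reachable from src is {M, N, O, P, Q, R, S, src}.
Cut edges: M→T (cap 1). Sum = 1.

1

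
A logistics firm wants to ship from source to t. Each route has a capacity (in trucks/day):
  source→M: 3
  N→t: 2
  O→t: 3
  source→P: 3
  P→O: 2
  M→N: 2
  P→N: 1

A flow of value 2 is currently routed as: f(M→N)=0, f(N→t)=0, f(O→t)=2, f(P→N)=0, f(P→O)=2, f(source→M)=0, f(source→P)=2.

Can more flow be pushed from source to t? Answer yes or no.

Yes

Residual path source→P→N→t has bottleneck 1 > 0.
Pushing 1 along it raises the flow to 3, so the given flow is not maximum.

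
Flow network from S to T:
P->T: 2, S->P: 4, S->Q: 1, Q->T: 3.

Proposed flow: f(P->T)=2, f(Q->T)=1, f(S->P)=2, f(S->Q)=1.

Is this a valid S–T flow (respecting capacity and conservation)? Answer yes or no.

Every edge has 0 ≤ f(e) ≤ cap(e).
At each intermediate node, inflow equals outflow.

Yes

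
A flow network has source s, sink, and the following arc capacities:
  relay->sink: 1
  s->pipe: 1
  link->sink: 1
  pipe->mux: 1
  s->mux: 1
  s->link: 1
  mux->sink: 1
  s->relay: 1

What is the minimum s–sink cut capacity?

3

Max flow = 3 (via 3 augmenting paths).
In the residual at optimum, the set reachable from s is {mux, pipe, s}.
Cut edges: s->link (cap 1), s->relay (cap 1), mux->sink (cap 1). Sum = 3.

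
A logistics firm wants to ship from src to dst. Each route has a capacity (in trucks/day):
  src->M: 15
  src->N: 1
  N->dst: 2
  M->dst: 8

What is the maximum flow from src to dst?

Augment src->N->dst: bottleneck 1. Total 1.
Augment src->M->dst: bottleneck 8. Total 9.
No augmenting path remains in the residual graph.

9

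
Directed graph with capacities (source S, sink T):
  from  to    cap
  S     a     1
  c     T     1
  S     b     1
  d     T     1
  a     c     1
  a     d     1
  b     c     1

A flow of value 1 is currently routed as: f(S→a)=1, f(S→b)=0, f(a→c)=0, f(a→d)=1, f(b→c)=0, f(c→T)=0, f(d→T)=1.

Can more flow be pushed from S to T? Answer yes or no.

Yes

Residual path S→b→c→T has bottleneck 1 > 0.
Pushing 1 along it raises the flow to 2, so the given flow is not maximum.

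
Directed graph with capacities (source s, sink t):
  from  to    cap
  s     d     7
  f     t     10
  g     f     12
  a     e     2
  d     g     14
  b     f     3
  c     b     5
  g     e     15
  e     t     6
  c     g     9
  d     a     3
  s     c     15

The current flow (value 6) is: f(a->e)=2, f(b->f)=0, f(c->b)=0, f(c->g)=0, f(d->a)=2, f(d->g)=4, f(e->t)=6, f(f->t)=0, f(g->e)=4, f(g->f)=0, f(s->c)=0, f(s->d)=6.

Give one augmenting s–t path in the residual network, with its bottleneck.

s->d->g->f->t, bottleneck 1

Residual along s->d->g->f->t: s->d: 1, d->g: 10, g->f: 12, f->t: 10.
Bottleneck = min = 1.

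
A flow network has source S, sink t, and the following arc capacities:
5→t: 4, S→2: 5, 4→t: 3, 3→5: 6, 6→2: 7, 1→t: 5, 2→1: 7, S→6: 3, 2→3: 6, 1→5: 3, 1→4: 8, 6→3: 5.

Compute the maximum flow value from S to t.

8

Augment S→2→1→t: bottleneck 5. Total 5.
Augment S→6→3→5→t: bottleneck 3. Total 8.
No augmenting path remains in the residual graph.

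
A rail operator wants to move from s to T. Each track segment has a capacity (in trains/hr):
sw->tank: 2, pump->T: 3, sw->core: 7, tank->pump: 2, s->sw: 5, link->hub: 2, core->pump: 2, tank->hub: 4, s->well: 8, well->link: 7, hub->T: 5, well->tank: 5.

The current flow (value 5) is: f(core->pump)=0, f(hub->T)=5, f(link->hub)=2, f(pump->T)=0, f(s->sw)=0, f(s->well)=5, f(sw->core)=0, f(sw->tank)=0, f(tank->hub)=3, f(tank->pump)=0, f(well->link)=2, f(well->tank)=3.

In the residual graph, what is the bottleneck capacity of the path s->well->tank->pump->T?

Residual capacities along the path: s->well: 3, well->tank: 2, tank->pump: 2, pump->T: 3.
Minimum is 2.

2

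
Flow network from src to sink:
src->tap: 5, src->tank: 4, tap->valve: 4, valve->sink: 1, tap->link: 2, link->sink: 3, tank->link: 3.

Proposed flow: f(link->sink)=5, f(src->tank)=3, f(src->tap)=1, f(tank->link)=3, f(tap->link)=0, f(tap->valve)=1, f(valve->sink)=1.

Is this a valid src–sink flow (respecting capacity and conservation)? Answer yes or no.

No

Capacity violated on link->sink: flow 5 > capacity 3.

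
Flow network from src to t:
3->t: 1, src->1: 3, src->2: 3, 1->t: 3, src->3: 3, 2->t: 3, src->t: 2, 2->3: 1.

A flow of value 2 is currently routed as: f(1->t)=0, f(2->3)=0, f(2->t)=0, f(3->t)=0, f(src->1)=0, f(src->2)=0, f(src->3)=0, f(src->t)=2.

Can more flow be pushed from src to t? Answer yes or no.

Yes

Residual path src->2->t has bottleneck 3 > 0.
Pushing 3 along it raises the flow to 5, so the given flow is not maximum.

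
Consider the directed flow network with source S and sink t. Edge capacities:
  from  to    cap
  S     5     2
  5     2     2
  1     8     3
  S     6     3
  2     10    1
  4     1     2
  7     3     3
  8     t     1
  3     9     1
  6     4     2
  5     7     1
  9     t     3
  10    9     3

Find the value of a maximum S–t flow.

3

Augment S->5->2->10->9->t: bottleneck 1. Total 1.
Augment S->5->7->3->9->t: bottleneck 1. Total 2.
Augment S->6->4->1->8->t: bottleneck 1. Total 3.
No augmenting path remains in the residual graph.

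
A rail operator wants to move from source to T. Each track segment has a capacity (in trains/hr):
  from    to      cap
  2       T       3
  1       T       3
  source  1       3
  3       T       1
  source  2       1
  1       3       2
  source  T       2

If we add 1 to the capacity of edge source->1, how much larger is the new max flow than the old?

1

Original max flow = 6.
After raising cap(source->1), augmenting paths through that edge carry 1 more unit.
New max flow = 7. Increase = 1.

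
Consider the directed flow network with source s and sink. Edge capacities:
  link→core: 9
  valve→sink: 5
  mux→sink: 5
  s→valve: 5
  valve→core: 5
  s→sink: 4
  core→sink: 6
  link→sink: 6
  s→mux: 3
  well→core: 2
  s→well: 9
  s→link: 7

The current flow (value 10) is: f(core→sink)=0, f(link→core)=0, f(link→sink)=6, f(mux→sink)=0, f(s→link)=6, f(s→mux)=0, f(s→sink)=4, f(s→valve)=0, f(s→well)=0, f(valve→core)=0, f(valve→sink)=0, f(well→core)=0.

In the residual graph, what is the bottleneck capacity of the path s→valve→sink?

5

Residual capacities along the path: s→valve: 5, valve→sink: 5.
Minimum is 5.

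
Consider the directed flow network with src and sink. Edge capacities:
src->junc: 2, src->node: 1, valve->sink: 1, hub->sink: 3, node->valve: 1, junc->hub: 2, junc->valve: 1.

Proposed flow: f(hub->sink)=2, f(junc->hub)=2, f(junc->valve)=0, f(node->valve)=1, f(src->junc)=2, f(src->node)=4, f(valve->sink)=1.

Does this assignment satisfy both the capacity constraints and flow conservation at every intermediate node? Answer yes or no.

No

Capacity violated on src->node: flow 4 > capacity 1.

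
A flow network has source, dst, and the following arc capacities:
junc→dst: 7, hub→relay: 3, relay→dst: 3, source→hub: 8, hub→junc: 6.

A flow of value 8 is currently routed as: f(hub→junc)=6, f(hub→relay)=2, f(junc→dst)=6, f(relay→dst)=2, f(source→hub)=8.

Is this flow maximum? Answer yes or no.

Yes

Residual reachable from source: {source}; dst is not reachable.
Saturated cut: source→hub with total capacity 8 = current flow value. Flow is maximum.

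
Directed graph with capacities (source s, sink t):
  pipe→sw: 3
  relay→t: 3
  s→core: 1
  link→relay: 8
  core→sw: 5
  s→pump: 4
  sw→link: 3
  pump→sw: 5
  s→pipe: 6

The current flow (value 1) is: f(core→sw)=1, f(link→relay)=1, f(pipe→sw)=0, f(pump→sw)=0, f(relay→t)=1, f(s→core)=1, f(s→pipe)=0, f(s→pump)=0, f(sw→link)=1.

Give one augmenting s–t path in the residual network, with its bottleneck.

s→pump→sw→link→relay→t, bottleneck 2

Residual along s→pump→sw→link→relay→t: s→pump: 4, pump→sw: 5, sw→link: 2, link→relay: 7, relay→t: 2.
Bottleneck = min = 2.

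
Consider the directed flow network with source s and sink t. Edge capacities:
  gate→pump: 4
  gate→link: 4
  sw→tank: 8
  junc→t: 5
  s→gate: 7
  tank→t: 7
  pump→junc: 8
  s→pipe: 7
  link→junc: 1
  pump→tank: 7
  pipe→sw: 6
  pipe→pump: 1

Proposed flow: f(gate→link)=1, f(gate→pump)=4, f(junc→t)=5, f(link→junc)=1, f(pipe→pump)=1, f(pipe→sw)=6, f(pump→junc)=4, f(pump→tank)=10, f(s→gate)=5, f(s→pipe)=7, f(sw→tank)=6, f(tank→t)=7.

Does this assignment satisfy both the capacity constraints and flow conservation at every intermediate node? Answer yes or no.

Capacity violated on pump→tank: flow 10 > capacity 7.

No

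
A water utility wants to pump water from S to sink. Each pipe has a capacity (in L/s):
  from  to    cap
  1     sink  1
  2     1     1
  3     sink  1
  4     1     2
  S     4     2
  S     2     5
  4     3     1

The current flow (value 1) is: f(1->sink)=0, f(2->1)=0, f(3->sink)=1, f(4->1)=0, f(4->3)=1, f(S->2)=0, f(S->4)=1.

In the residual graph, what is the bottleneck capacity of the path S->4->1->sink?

Residual capacities along the path: S->4: 1, 4->1: 2, 1->sink: 1.
Minimum is 1.

1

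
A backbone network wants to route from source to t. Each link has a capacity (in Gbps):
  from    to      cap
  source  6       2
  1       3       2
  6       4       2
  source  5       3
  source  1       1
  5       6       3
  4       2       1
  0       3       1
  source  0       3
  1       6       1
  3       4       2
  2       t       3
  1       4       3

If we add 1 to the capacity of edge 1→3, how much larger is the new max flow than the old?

0

Original max flow = 1.
Edge 1→3 does not cross the min cut (source side {0, 1, 3, 4, 5, 6, source}), so extra capacity there cannot help.
New max flow = 1. Increase = 0.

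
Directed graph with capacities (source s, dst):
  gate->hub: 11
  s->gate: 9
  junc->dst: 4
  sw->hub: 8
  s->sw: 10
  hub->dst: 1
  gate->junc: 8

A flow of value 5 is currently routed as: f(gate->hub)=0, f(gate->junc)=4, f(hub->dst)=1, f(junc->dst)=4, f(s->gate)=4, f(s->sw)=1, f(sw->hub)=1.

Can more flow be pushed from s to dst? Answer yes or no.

No

Residual reachable from s: {gate, hub, junc, s, sw}; dst is not reachable.
Saturated cut: hub->dst, junc->dst with total capacity 5 = current flow value. Flow is maximum.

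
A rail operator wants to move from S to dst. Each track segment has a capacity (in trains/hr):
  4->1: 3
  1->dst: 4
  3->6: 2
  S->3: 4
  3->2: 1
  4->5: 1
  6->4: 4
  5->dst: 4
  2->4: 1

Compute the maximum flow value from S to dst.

Augment S->3->6->4->1->dst: bottleneck 2. Total 2.
Augment S->3->2->4->1->dst: bottleneck 1. Total 3.
No augmenting path remains in the residual graph.

3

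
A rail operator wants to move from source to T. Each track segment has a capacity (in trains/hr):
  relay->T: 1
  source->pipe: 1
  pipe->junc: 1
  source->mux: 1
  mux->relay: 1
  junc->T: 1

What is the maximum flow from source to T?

Augment source->mux->relay->T: bottleneck 1. Total 1.
Augment source->pipe->junc->T: bottleneck 1. Total 2.
No augmenting path remains in the residual graph.

2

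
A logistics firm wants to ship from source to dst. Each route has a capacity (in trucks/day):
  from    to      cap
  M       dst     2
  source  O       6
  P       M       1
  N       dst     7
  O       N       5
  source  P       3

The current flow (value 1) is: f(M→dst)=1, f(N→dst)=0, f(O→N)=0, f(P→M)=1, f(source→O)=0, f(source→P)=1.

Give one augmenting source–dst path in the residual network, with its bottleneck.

Residual along source→O→N→dst: source→O: 6, O→N: 5, N→dst: 7.
Bottleneck = min = 5.

source→O→N→dst, bottleneck 5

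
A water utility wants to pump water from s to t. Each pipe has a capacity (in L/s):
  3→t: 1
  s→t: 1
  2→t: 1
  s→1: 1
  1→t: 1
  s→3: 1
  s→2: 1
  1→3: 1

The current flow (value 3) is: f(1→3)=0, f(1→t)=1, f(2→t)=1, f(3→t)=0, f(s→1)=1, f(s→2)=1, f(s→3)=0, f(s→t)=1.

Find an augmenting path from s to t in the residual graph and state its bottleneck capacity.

Residual along s→3→t: s→3: 1, 3→t: 1.
Bottleneck = min = 1.

s→3→t, bottleneck 1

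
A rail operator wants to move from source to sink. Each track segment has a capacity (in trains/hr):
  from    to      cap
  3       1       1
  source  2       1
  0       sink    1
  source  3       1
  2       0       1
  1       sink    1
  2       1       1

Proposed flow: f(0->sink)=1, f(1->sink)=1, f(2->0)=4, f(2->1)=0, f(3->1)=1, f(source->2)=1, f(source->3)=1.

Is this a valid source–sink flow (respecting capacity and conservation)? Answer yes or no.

No

Capacity violated on 2->0: flow 4 > capacity 1.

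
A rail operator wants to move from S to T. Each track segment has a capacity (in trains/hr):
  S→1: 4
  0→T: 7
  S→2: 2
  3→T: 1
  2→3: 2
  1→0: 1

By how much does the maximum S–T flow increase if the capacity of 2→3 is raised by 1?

0

Original max flow = 2.
Edge 2→3 does not cross the min cut (source side {1, 2, 3, S}), so extra capacity there cannot help.
New max flow = 2. Increase = 0.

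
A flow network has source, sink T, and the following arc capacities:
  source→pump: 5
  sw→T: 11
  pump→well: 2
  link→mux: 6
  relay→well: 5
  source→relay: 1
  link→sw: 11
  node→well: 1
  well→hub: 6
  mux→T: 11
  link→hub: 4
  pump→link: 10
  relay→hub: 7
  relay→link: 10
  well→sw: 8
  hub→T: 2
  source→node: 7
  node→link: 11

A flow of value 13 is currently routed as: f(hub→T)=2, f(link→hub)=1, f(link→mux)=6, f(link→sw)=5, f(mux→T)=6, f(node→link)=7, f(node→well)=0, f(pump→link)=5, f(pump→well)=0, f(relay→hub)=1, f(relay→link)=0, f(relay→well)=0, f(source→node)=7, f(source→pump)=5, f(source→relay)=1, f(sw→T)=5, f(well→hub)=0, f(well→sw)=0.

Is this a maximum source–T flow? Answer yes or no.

Residual reachable from source: {source}; T is not reachable.
Saturated cut: source→pump, source→relay, source→node with total capacity 13 = current flow value. Flow is maximum.

Yes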